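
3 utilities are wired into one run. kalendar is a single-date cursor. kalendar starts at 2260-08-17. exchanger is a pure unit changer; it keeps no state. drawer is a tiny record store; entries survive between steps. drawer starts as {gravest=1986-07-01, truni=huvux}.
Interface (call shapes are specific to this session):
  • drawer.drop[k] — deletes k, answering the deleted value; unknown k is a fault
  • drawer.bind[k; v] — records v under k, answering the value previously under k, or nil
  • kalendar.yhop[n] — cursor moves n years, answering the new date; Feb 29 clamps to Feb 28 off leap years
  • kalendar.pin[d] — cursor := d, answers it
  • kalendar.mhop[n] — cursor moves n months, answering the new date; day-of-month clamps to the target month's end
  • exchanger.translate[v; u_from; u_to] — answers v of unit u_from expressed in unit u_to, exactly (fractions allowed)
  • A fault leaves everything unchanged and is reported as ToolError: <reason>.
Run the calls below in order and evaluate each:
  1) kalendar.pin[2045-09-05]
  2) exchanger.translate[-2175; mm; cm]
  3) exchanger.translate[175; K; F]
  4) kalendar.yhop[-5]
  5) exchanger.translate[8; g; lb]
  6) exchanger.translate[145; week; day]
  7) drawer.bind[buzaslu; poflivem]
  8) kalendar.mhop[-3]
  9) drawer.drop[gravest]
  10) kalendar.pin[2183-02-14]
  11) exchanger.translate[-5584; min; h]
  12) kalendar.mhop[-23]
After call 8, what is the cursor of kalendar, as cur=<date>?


Answer: cur=2040-06-05

Derivation:
Act: pin[d: 2045-09-05]
Obs: 2045-09-05
Act: translate[v: -2175; u_from: mm; u_to: cm]
Obs: -435/2
Act: translate[v: 175; u_from: K; u_to: F]
Obs: -14467/100
Act: yhop[n: -5]
Obs: 2040-09-05
Act: translate[v: 8; u_from: g; u_to: lb]
Obs: 800000/45359237
Act: translate[v: 145; u_from: week; u_to: day]
Obs: 1015
Act: bind[k: buzaslu; v: poflivem]
Obs: nil
Act: mhop[n: -3]
Obs: 2040-06-05
Act: drop[k: gravest]
Obs: 1986-07-01
Act: pin[d: 2183-02-14]
Obs: 2183-02-14
Act: translate[v: -5584; u_from: min; u_to: h]
Obs: -1396/15
Act: mhop[n: -23]
Obs: 2181-03-14


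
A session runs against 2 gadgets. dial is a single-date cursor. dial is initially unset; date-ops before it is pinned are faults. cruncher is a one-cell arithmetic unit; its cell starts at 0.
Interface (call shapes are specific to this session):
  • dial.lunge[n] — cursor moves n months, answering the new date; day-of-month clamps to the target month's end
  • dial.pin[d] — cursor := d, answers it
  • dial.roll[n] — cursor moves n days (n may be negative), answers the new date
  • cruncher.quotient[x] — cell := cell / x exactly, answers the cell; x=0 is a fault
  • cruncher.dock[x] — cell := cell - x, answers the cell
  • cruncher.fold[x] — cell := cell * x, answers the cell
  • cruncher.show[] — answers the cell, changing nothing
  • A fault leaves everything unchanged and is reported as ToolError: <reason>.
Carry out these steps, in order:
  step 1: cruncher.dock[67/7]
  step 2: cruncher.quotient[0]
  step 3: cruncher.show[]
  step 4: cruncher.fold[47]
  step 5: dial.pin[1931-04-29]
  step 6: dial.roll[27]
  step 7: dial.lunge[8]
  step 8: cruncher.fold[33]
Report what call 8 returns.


Answer: -103917/7

Derivation:
>>> cruncher.dock x='67/7'
[out] -67/7
>>> cruncher.quotient x='0'
[out] ToolError: division by zero
>>> cruncher.show
[out] -67/7
>>> cruncher.fold x='47'
[out] -3149/7
>>> dial.pin d='1931-04-29'
[out] 1931-04-29
>>> dial.roll n='27'
[out] 1931-05-26
>>> dial.lunge n='8'
[out] 1932-01-26
>>> cruncher.fold x='33'
[out] -103917/7


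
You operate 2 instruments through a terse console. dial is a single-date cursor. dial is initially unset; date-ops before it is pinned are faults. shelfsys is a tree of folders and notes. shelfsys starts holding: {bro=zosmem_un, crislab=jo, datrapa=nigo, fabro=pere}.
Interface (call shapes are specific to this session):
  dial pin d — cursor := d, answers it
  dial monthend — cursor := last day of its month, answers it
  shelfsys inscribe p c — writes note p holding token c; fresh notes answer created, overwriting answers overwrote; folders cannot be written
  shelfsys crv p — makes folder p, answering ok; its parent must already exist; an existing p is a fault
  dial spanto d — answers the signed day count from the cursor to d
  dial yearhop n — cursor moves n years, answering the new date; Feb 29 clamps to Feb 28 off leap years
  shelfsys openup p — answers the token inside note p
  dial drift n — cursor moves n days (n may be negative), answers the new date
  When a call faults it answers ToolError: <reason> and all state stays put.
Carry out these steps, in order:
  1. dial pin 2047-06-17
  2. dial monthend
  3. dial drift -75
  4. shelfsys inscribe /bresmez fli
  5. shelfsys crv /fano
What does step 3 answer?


·→ dial pin(d→2047-06-17)
·← 2047-06-17
·→ dial monthend()
·← 2047-06-30
·→ dial drift(n→-75)
·← 2047-04-16
·→ shelfsys inscribe(p→/bresmez, c→fli)
·← created
·→ shelfsys crv(p→/fano)
·← ok

Answer: 2047-04-16


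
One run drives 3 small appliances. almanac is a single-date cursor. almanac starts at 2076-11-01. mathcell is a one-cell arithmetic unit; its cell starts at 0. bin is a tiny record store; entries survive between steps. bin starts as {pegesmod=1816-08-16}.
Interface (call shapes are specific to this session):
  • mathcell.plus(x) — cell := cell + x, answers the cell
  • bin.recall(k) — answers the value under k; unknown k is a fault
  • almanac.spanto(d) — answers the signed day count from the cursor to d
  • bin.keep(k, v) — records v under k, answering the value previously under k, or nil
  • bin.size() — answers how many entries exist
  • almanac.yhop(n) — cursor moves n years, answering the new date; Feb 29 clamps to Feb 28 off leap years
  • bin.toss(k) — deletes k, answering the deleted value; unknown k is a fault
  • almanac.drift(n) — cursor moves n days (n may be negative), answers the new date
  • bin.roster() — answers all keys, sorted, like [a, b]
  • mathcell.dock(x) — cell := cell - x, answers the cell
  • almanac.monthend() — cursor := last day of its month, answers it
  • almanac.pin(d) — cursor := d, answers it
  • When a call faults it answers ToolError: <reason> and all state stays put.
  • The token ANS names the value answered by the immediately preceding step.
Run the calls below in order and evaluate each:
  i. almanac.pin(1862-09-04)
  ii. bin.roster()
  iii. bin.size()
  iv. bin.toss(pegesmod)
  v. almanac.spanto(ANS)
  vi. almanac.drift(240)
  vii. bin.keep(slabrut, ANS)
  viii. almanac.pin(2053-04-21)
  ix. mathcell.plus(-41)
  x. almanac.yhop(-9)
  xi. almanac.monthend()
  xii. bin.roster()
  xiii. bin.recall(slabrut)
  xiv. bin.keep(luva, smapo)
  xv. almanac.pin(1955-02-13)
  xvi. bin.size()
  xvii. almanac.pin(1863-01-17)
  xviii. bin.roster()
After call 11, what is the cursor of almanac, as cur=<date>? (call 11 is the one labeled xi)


Answer: cur=2044-04-30

Derivation:
Calling pin using d→1862-09-04: 1862-09-04.
Now I run roster(), yielding [pegesmod].
I run size(): 1.
I invoke toss using k→pegesmod, and observe 1816-08-16.
I try spanto using d→ANS, and observe -16820.
I try drift using n→240, → 1863-05-02.
I invoke keep using k→slabrut, v→ANS, yielding nil.
Next I call pin using d→2053-04-21, → 2053-04-21.
Then plus using x→-41, which returns -41.
I invoke yhop using n→-9, giving 2044-04-21.
Using monthend, — result: 2044-04-30.
I try roster: [slabrut].
I run recall using k→slabrut, and observe 1863-05-02.
I invoke keep using k→luva, v→smapo, → nil.
I invoke pin using d→1955-02-13, and observe 1955-02-13.
Then size, which returns 2.
Now I run pin using d→1863-01-17: 1863-01-17.
I use roster, — result: [luva, slabrut].


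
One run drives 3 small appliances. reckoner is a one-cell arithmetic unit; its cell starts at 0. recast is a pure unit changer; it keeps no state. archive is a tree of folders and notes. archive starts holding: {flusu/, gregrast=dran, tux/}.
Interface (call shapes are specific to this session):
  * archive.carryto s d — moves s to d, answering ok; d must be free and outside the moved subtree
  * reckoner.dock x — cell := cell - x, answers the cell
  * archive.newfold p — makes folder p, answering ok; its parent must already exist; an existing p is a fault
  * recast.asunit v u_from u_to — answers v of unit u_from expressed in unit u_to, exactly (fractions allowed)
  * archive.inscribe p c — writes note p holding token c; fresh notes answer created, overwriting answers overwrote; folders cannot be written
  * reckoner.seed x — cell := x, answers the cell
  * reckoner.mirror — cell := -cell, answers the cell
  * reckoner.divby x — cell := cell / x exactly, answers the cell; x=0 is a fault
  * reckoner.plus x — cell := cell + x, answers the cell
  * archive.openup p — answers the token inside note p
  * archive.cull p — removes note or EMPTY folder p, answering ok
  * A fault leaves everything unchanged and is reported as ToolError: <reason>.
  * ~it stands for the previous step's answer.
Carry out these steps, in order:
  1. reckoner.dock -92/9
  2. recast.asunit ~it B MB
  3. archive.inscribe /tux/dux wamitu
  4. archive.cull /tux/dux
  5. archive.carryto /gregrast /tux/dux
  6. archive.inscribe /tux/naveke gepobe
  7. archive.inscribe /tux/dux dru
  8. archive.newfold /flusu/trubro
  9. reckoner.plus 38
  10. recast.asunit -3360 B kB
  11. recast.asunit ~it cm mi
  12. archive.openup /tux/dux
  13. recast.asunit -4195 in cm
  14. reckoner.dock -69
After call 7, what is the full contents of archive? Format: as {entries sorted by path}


Now I run reckoner.dock(x→-92/9), and see 92/9.
I use recast.asunit(v→~it, u_from→B, u_to→MB), and get 23/2250000.
Using archive.inscribe(p→/tux/dux, c→wamitu), and observe created.
Invoking archive.cull(p→/tux/dux), and get ok.
I call archive.carryto(s→/gregrast, d→/tux/dux), which returns ok.
Next I call archive.inscribe(p→/tux/naveke, c→gepobe), and see created.
I use archive.inscribe(p→/tux/dux, c→dru), giving overwrote.
Invoking archive.newfold(p→/flusu/trubro), giving ok.
Invoking reckoner.plus(x→38), yielding 434/9.
Calling recast.asunit(v→-3360, u_from→B, u_to→kB), and observe -84/25.
Calling recast.asunit(v→~it, u_from→cm, u_to→mi), and get -7/335280.
Next I call archive.openup(p→/tux/dux), yielding dru.
Invoking recast.asunit(v→-4195, u_from→in, u_to→cm), → -106553/10.
I invoke reckoner.dock(x→-69), and observe 1055/9.

Answer: {flusu/, tux/, tux/dux=dru, tux/naveke=gepobe}


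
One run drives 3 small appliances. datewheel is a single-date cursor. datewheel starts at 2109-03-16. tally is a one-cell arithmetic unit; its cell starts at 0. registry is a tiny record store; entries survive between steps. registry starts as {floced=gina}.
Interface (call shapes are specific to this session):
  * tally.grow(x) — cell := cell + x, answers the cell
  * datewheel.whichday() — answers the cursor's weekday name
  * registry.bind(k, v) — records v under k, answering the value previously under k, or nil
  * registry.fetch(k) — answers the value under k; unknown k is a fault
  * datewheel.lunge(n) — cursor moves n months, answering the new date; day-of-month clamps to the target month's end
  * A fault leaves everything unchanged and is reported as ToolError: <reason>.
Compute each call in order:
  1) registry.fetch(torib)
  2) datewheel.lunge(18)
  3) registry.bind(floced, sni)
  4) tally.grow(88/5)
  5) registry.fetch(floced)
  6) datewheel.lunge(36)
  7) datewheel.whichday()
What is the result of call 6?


! registry.fetch(k='torib') -> ToolError: no such key torib
! datewheel.lunge(n='18') -> 2110-09-16
! registry.bind(k='floced', v='sni') -> gina
! tally.grow(x='88/5') -> 88/5
! registry.fetch(k='floced') -> sni
! datewheel.lunge(n='36') -> 2113-09-16
! datewheel.whichday() -> Saturday

Answer: 2113-09-16


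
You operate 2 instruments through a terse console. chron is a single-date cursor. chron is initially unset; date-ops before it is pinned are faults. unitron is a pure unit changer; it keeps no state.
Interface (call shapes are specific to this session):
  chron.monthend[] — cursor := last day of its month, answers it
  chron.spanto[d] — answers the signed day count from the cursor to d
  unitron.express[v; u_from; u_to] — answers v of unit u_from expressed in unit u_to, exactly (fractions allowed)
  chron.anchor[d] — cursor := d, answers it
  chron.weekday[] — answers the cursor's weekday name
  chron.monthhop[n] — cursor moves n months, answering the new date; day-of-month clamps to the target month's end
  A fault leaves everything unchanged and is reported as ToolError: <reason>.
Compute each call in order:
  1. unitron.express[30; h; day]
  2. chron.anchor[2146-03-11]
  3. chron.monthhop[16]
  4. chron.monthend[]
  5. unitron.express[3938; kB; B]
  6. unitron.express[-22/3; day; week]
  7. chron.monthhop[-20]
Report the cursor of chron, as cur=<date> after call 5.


Next I call unitron.express on v→30, u_from→h, u_to→day, and get 5/4.
Then chron.anchor on d→2146-03-11, → 2146-03-11.
Next I call chron.monthhop on n→16, and observe 2147-07-11.
I run chron.monthend, → 2147-07-31.
Using unitron.express on v→3938, u_from→kB, u_to→B: 3938000.
Now I run unitron.express on v→-22/3, u_from→day, u_to→week, and get -22/21.
I use chron.monthhop on n→-20: 2145-11-30.

Answer: cur=2147-07-31


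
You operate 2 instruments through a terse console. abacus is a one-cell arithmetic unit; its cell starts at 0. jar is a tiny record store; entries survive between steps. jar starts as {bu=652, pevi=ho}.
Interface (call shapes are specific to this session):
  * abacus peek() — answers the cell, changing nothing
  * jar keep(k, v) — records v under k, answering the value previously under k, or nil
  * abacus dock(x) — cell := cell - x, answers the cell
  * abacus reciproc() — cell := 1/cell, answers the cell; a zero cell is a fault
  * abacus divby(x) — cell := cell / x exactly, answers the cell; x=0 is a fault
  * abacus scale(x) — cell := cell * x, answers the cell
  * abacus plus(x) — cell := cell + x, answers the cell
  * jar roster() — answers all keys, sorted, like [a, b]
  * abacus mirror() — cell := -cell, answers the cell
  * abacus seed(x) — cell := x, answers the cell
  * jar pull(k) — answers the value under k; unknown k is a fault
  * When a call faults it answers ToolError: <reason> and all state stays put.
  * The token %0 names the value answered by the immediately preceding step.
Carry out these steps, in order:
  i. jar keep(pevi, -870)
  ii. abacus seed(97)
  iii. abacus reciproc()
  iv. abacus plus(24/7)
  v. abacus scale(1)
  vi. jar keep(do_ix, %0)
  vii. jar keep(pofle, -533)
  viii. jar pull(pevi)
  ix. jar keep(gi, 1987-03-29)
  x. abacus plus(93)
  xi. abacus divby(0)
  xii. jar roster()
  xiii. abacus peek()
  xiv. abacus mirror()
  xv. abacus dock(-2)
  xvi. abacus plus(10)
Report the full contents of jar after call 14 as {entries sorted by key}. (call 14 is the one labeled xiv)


Answer: {bu=652, do_ix=2335/679, gi=1987-03-29, pevi=-870, pofle=-533}

Derivation:
-> jar keep(k→pevi, v→-870)
<- ho
-> abacus seed(x→97)
<- 97
-> abacus reciproc()
<- 1/97
-> abacus plus(x→24/7)
<- 2335/679
-> abacus scale(x→1)
<- 2335/679
-> jar keep(k→do_ix, v→%0)
<- nil
-> jar keep(k→pofle, v→-533)
<- nil
-> jar pull(k→pevi)
<- -870
-> jar keep(k→gi, v→1987-03-29)
<- nil
-> abacus plus(x→93)
<- 65482/679
-> abacus divby(x→0)
<- ToolError: division by zero
-> jar roster()
<- [bu, do_ix, gi, pevi, pofle]
-> abacus peek()
<- 65482/679
-> abacus mirror()
<- -65482/679
-> abacus dock(x→-2)
<- -64124/679
-> abacus plus(x→10)
<- -57334/679


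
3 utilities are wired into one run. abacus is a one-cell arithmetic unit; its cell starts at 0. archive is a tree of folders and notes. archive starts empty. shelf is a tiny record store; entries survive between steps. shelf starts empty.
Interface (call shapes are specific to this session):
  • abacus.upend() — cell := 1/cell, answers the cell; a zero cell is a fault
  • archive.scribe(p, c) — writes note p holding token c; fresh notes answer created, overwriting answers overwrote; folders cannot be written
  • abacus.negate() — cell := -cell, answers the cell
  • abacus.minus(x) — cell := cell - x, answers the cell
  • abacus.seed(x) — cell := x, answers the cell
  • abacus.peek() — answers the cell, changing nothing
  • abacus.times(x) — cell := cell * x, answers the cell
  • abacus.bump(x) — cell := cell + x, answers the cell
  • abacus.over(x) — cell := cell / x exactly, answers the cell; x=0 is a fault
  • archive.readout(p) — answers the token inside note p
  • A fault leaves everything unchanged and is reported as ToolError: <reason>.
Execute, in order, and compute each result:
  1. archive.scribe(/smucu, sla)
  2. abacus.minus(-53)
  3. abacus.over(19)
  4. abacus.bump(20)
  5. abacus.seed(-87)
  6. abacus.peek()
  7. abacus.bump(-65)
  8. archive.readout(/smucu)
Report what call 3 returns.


Answer: 53/19

Derivation:
I use archive.scribe on p: /smucu, c: sla, and observe created.
Next I call abacus.minus on x: -53, and observe 53.
Now I run abacus.over on x: 19, and see 53/19.
Then abacus.bump on x: 20, and see 433/19.
I invoke abacus.seed on x: -87, which returns -87.
Now I run abacus.peek, and get -87.
Then abacus.bump on x: -65, and get -152.
I use archive.readout on p: /smucu, yielding sla.


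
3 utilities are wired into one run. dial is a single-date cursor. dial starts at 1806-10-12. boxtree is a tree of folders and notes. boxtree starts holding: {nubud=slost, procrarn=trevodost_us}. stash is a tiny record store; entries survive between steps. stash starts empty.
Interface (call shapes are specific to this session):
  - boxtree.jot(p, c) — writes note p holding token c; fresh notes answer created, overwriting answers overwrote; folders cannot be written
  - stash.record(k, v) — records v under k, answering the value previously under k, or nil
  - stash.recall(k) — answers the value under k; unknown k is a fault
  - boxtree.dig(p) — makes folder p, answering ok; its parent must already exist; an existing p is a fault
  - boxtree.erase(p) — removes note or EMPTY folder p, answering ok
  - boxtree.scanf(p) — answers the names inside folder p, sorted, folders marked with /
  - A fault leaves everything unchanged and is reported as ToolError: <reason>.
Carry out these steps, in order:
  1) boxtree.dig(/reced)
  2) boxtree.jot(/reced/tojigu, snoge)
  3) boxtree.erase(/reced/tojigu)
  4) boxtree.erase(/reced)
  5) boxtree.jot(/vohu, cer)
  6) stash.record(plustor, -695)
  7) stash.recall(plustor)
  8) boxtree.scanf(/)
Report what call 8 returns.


Answer: [nubud, procrarn, vohu]

Derivation:
I use dig on p→/reced, — result: ok.
I run jot on p→/reced/tojigu, c→snoge, and get created.
Next I call erase on p→/reced/tojigu, and get ok.
Then erase on p→/reced, and observe ok.
I invoke jot on p→/vohu, c→cer, and observe created.
I run record on k→plustor, v→-695, and observe nil.
I use recall on k→plustor, — result: -695.
Invoking scanf on p→/, — result: [nubud, procrarn, vohu].


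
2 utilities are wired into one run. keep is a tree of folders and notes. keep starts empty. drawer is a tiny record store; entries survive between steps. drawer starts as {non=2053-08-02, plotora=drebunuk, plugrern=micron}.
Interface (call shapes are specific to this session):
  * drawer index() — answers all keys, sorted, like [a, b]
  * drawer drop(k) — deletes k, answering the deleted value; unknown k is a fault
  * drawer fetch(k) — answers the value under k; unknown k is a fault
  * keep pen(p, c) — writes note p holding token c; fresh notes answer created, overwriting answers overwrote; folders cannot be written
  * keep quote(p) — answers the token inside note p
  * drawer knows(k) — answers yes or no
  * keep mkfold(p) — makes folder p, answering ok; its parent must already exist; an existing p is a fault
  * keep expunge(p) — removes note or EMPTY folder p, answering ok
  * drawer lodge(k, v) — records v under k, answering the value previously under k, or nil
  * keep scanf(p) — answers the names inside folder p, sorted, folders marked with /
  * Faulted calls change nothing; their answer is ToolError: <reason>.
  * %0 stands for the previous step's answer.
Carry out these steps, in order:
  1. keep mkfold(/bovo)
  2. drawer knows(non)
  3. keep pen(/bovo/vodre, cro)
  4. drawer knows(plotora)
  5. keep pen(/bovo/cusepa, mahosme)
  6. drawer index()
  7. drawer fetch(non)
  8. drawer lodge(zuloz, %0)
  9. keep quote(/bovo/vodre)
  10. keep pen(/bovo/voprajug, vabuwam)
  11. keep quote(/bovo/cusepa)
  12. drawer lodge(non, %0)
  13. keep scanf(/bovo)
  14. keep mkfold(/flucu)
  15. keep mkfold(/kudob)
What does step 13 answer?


Answer: [cusepa, vodre, voprajug]

Derivation:
[in] keep mkfold p: /bovo
= ok
[in] drawer knows k: non
= yes
[in] keep pen p: /bovo/vodre c: cro
= created
[in] drawer knows k: plotora
= yes
[in] keep pen p: /bovo/cusepa c: mahosme
= created
[in] drawer index
= [non, plotora, plugrern]
[in] drawer fetch k: non
= 2053-08-02
[in] drawer lodge k: zuloz v: %0
= nil
[in] keep quote p: /bovo/vodre
= cro
[in] keep pen p: /bovo/voprajug c: vabuwam
= created
[in] keep quote p: /bovo/cusepa
= mahosme
[in] drawer lodge k: non v: %0
= 2053-08-02
[in] keep scanf p: /bovo
= [cusepa, vodre, voprajug]
[in] keep mkfold p: /flucu
= ok
[in] keep mkfold p: /kudob
= ok


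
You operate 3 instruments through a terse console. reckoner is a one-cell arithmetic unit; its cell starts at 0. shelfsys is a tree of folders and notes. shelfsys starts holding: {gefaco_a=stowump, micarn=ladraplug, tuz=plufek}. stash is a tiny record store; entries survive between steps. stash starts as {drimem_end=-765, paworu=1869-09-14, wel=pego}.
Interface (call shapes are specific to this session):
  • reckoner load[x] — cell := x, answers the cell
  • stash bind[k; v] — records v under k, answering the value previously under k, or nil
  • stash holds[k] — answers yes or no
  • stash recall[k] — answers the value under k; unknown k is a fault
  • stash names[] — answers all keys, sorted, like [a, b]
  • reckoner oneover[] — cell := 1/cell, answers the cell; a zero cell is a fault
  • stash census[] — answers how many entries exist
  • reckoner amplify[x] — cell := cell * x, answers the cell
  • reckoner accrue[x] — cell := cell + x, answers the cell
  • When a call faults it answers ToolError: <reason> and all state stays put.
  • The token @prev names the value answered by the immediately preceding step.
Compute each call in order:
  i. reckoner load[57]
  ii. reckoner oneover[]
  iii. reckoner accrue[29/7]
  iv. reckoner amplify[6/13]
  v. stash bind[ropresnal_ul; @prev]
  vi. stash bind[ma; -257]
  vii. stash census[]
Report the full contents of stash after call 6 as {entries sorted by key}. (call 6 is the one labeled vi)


Answer: {drimem_end=-765, ma=-257, paworu=1869-09-14, ropresnal_ul=3320/1729, wel=pego}

Derivation:
# reckoner load(x: 57) : 57
# reckoner oneover() : 1/57
# reckoner accrue(x: 29/7) : 1660/399
# reckoner amplify(x: 6/13) : 3320/1729
# stash bind(k: ropresnal_ul, v: @prev) : nil
# stash bind(k: ma, v: -257) : nil
# stash census() : 5


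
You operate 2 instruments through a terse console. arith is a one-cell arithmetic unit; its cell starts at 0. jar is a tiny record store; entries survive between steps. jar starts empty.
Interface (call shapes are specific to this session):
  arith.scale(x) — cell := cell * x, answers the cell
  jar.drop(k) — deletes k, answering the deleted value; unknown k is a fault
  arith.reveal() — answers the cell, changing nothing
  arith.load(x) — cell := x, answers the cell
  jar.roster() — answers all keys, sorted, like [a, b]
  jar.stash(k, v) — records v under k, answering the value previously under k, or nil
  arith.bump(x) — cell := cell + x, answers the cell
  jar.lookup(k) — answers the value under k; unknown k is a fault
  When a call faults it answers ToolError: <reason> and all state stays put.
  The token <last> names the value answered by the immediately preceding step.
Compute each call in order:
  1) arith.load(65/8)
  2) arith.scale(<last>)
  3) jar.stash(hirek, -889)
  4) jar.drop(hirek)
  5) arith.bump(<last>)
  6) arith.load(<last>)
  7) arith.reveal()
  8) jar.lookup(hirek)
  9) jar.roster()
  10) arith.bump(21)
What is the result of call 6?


Answer: -52671/64

Derivation:
I invoke load passing x: 65/8, → 65/8.
I run scale passing x: <last>, and get 4225/64.
Now I run stash passing k: hirek, v: -889, — result: nil.
Then drop passing k: hirek, and see -889.
I try bump passing x: <last>, → -52671/64.
I call load passing x: <last>, → -52671/64.
I use reveal, giving -52671/64.
I run lookup passing k: hirek, → ToolError: no such key hirek.
I run roster(), and see [].
Calling bump passing x: 21, and get -51327/64.


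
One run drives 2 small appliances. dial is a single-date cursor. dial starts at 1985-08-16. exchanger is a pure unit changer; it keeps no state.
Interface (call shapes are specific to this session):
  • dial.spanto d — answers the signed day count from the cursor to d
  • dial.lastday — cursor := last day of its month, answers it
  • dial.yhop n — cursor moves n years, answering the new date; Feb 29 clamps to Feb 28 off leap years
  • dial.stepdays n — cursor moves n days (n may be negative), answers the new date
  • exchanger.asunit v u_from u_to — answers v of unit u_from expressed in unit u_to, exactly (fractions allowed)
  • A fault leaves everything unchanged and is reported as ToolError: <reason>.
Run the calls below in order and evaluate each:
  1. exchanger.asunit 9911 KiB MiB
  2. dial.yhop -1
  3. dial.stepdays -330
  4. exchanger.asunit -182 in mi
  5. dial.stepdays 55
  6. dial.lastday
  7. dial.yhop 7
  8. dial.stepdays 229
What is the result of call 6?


Answer: 1983-11-30

Derivation:
·→ asunit(v→9911, u_from→KiB, u_to→MiB)
·← 9911/1024
·→ yhop(n→-1)
·← 1984-08-16
·→ stepdays(n→-330)
·← 1983-09-21
·→ asunit(v→-182, u_from→in, u_to→mi)
·← -91/31680
·→ stepdays(n→55)
·← 1983-11-15
·→ lastday()
·← 1983-11-30
·→ yhop(n→7)
·← 1990-11-30
·→ stepdays(n→229)
·← 1991-07-17


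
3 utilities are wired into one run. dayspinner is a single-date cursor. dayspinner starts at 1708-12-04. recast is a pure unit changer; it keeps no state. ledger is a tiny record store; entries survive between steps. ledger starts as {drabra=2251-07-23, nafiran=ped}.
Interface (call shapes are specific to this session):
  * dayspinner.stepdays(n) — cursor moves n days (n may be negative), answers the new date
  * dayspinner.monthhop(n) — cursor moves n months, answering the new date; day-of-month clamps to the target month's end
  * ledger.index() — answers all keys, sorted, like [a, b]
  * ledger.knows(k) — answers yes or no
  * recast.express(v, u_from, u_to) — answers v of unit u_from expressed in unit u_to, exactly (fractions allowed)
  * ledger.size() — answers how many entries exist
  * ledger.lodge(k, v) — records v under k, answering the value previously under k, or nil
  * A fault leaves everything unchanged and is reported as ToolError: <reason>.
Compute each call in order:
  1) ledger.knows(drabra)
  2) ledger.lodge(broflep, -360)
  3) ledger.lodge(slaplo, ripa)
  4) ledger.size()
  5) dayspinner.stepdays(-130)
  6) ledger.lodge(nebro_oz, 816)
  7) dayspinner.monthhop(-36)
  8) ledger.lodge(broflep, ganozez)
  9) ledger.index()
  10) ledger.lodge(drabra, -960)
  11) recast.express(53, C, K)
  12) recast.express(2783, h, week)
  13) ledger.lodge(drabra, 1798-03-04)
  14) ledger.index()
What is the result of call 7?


-- ledger.knows(k→drabra) ~> yes
-- ledger.lodge(k→broflep, v→-360) ~> nil
-- ledger.lodge(k→slaplo, v→ripa) ~> nil
-- ledger.size() ~> 4
-- dayspinner.stepdays(n→-130) ~> 1708-07-27
-- ledger.lodge(k→nebro_oz, v→816) ~> nil
-- dayspinner.monthhop(n→-36) ~> 1705-07-27
-- ledger.lodge(k→broflep, v→ganozez) ~> -360
-- ledger.index() ~> [broflep, drabra, nafiran, nebro_oz, slaplo]
-- ledger.lodge(k→drabra, v→-960) ~> 2251-07-23
-- recast.express(v→53, u_from→C, u_to→K) ~> 6523/20
-- recast.express(v→2783, u_from→h, u_to→week) ~> 2783/168
-- ledger.lodge(k→drabra, v→1798-03-04) ~> -960
-- ledger.index() ~> [broflep, drabra, nafiran, nebro_oz, slaplo]

Answer: 1705-07-27


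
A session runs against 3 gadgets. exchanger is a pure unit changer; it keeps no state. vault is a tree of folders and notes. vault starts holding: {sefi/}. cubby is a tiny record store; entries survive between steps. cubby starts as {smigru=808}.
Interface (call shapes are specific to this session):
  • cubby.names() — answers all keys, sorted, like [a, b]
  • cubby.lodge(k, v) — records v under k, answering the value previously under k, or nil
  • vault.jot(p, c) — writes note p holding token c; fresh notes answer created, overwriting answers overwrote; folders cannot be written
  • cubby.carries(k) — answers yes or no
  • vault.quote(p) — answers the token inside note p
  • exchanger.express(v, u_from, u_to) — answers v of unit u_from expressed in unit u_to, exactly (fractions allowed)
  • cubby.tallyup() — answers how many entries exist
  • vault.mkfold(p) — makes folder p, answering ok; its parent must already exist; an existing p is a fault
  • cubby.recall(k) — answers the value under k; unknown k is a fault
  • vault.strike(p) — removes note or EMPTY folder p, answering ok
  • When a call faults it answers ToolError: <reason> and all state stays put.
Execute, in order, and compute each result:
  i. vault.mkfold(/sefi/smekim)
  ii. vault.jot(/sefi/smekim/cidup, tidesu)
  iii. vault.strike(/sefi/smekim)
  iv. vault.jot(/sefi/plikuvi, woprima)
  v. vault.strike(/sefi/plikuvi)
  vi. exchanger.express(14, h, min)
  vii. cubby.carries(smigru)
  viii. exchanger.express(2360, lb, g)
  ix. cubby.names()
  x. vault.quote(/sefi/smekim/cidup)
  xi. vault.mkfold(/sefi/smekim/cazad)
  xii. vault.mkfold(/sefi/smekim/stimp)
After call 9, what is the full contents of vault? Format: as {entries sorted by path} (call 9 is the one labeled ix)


==> vault.mkfold(/sefi/smekim)
<== ok
==> vault.jot(/sefi/smekim/cidup, tidesu)
<== created
==> vault.strike(/sefi/smekim)
<== ToolError: not empty
==> vault.jot(/sefi/plikuvi, woprima)
<== created
==> vault.strike(/sefi/plikuvi)
<== ok
==> exchanger.express(14, h, min)
<== 840
==> cubby.carries(smigru)
<== yes
==> exchanger.express(2360, lb, g)
<== 2676194983/2500
==> cubby.names()
<== [smigru]
==> vault.quote(/sefi/smekim/cidup)
<== tidesu
==> vault.mkfold(/sefi/smekim/cazad)
<== ok
==> vault.mkfold(/sefi/smekim/stimp)
<== ok

Answer: {sefi/, sefi/smekim/, sefi/smekim/cidup=tidesu}


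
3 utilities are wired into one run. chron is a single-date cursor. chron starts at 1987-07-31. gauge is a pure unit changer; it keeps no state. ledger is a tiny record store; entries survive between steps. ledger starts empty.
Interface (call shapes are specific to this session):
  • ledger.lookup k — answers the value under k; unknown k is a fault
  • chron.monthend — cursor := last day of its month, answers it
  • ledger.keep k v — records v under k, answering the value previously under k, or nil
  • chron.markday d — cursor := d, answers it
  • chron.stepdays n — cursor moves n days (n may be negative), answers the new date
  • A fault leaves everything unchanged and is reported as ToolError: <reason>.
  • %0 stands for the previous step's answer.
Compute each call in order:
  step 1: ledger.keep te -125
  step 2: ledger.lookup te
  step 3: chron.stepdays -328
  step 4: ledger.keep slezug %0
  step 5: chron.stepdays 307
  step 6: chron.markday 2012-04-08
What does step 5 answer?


Answer: 1987-07-10

Derivation:
;; 1. ledger.keep(k: te, v: -125) == nil
;; 2. ledger.lookup(k: te) == -125
;; 3. chron.stepdays(n: -328) == 1986-09-06
;; 4. ledger.keep(k: slezug, v: %0) == nil
;; 5. chron.stepdays(n: 307) == 1987-07-10
;; 6. chron.markday(d: 2012-04-08) == 2012-04-08


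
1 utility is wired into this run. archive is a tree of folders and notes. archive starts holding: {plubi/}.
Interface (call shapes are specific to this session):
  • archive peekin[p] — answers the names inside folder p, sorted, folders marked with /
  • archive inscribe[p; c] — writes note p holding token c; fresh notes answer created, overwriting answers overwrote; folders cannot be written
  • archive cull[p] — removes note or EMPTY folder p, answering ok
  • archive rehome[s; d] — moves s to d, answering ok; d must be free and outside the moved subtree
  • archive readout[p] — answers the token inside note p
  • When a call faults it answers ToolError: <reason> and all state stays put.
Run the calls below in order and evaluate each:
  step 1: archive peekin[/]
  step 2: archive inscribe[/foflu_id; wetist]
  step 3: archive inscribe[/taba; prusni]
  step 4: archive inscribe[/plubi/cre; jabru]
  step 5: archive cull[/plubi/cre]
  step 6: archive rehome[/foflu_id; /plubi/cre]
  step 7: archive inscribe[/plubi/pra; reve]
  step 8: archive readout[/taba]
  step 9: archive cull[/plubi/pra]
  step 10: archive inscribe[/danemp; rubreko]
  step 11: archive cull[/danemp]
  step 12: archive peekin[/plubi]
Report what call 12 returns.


Next I call archive peekin using p→/, and get [plubi/].
Invoking archive inscribe using p→/foflu_id, c→wetist, and see created.
Then archive inscribe using p→/taba, c→prusni, yielding created.
I use archive inscribe using p→/plubi/cre, c→jabru, yielding created.
Invoking archive cull using p→/plubi/cre, and get ok.
I try archive rehome using s→/foflu_id, d→/plubi/cre: ok.
Now I run archive inscribe using p→/plubi/pra, c→reve, — result: created.
I run archive readout using p→/taba, and get prusni.
I call archive cull using p→/plubi/pra, and see ok.
I run archive inscribe using p→/danemp, c→rubreko, yielding created.
Now I run archive cull using p→/danemp, which returns ok.
I use archive peekin using p→/plubi, — result: [cre].

Answer: [cre]


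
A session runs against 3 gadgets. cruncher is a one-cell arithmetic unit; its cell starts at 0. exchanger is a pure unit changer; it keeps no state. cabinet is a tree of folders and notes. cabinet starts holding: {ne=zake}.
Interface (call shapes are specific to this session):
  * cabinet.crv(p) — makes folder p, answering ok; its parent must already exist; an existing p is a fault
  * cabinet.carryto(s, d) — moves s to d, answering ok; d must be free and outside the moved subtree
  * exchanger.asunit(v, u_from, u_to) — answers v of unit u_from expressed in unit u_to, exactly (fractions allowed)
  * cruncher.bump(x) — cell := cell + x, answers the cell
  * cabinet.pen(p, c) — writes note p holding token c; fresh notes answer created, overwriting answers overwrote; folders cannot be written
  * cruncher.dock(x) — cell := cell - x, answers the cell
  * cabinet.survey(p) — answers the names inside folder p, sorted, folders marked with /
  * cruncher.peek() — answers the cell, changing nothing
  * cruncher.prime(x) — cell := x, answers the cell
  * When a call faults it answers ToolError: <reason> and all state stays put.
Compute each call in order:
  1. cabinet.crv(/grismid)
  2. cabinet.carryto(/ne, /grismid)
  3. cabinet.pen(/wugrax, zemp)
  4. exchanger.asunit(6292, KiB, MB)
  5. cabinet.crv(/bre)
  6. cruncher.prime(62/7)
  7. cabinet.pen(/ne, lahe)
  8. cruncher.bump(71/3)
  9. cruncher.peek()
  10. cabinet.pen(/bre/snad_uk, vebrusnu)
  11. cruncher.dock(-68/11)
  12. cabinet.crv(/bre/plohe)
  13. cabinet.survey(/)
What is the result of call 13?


Next I call crv(p=/grismid), yielding ok.
Then carryto(s=/ne, d=/grismid), yielding ToolError: exists.
Invoking pen(p=/wugrax, c=zemp), which returns created.
Invoking asunit(v=6292, u_from=KiB, u_to=MB), giving 100672/15625.
I use crv(p=/bre), and get ok.
I run prime(x=62/7), and observe 62/7.
Invoking pen(p=/ne, c=lahe), yielding overwrote.
I run bump(x=71/3), which returns 683/21.
Now I run peek, and observe 683/21.
I use pen(p=/bre/snad_uk, c=vebrusnu), giving created.
Calling dock(x=-68/11), — result: 8941/231.
Now I run crv(p=/bre/plohe), which returns ok.
Invoking survey(p=/), — result: [bre/, grismid/, ne, wugrax].

Answer: [bre/, grismid/, ne, wugrax]


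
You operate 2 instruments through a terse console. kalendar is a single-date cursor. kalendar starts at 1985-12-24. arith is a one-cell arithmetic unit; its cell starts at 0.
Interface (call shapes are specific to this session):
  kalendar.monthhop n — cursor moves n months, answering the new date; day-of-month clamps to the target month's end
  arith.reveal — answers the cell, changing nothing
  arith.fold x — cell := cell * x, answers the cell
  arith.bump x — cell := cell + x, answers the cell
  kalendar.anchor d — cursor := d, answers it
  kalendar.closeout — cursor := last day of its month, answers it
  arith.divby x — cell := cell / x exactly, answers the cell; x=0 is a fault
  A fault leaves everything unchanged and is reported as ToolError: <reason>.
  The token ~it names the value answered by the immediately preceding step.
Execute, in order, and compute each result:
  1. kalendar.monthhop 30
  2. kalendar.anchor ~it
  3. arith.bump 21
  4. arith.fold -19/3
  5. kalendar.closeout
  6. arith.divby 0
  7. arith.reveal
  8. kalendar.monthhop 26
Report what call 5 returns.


Step: monthhop[n→30]
Result: 1988-06-24
Step: anchor[d→~it]
Result: 1988-06-24
Step: bump[x→21]
Result: 21
Step: fold[x→-19/3]
Result: -133
Step: closeout[]
Result: 1988-06-30
Step: divby[x→0]
Result: ToolError: division by zero
Step: reveal[]
Result: -133
Step: monthhop[n→26]
Result: 1990-08-30

Answer: 1988-06-30


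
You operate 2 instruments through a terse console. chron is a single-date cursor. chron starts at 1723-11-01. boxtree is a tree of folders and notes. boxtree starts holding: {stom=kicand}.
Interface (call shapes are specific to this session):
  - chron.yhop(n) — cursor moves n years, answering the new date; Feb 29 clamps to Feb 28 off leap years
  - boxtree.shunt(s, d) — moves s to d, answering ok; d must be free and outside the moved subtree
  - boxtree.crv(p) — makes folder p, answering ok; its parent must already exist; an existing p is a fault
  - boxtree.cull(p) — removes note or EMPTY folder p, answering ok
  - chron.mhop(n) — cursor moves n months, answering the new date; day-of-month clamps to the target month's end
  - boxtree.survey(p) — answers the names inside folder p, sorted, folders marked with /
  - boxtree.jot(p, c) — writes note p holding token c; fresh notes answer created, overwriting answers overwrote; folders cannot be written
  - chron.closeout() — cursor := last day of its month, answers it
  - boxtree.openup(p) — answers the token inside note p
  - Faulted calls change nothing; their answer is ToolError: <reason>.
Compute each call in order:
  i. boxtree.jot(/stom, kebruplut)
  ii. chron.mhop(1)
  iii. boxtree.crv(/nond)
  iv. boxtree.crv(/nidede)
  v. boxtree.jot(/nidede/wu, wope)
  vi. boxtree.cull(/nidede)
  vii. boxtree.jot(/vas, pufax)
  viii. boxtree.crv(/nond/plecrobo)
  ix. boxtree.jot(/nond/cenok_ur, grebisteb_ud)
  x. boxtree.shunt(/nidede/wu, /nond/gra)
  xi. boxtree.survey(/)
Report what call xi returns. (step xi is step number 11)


Answer: [nidede/, nond/, stom, vas]

Derivation:
Act: boxtree.jot[p='/stom'; c='kebruplut']
Obs: overwrote
Act: chron.mhop[n='1']
Obs: 1723-12-01
Act: boxtree.crv[p='/nond']
Obs: ok
Act: boxtree.crv[p='/nidede']
Obs: ok
Act: boxtree.jot[p='/nidede/wu'; c='wope']
Obs: created
Act: boxtree.cull[p='/nidede']
Obs: ToolError: not empty
Act: boxtree.jot[p='/vas'; c='pufax']
Obs: created
Act: boxtree.crv[p='/nond/plecrobo']
Obs: ok
Act: boxtree.jot[p='/nond/cenok_ur'; c='grebisteb_ud']
Obs: created
Act: boxtree.shunt[s='/nidede/wu'; d='/nond/gra']
Obs: ok
Act: boxtree.survey[p='/']
Obs: [nidede/, nond/, stom, vas]
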